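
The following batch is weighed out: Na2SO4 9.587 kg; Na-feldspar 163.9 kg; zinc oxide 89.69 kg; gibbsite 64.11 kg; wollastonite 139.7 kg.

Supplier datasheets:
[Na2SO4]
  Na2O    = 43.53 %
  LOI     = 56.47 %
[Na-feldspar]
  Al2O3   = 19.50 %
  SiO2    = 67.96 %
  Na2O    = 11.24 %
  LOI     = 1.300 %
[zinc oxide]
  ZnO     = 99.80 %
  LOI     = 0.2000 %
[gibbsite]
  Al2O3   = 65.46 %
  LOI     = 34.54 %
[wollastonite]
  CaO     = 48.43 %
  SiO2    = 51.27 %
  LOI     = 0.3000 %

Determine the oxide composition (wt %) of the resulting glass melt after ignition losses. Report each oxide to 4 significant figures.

Glass mass = 436.7 kg (batch 467.0 − LOI 30.29).
Composition: Al2O3 16.93%, CaO 15.49%, SiO2 41.91%, ZnO 20.50%, Na2O 5.174%

In-progress results are shown rounded to 4 significant digits within the worked lines — all arithmetic maintains exact precision at all times; each reported result takes exactly one rounding — the derived quantities are re-derived at exact precision (the yield, totals, five oxide percentages, net glass mass, ignition loss) starting from the weights on 436.7 kg of glass, as given in either problem or answer.
Mass of each oxide from the mix:
  Al2O3: 163.9·0.1950 + 64.11·0.6546 = 73.93 kg
  CaO: 139.7·0.4843 = 67.66 kg
  SiO2: 163.9·0.6796 + 139.7·0.5127 = 183.0 kg
  ZnO: 89.69·0.9980 = 89.51 kg
  Na2O: 9.587·0.4353 + 163.9·0.1124 = 22.60 kg
LOI: 9.587·0.5647 + 163.9·0.01300 + 89.69·0.002000 + 64.11·0.3454 + 139.7·0.003000 = 30.29 kg
The glass mass, total less LOI, = 467.0 − 30.29 = 436.7 kg (consistent with Σ oxide mass)
each oxide over glass, ×100, is wt %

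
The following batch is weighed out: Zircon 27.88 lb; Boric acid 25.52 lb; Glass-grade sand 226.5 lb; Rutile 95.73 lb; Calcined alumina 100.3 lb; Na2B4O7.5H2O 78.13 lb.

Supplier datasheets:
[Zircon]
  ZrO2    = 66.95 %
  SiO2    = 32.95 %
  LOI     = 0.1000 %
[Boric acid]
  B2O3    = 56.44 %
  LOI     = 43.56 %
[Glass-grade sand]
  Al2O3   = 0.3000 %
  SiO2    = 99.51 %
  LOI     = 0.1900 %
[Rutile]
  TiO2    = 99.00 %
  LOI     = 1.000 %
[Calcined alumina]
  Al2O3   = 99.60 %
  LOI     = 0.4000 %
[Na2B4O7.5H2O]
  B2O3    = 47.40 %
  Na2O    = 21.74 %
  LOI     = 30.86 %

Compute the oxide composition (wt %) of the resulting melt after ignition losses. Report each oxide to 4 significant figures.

Glass mass = 517.0 lb (batch 554.1 − LOI 37.04).
Composition: Al2O3 19.45%, B2O3 9.949%, ZrO2 3.610%, SiO2 45.37%, Na2O 3.285%, TiO2 18.33%

Intermediates appear (rounded to four significant digits) as written; all internal work keeps full precision at each step. Every reported result is rounded once only. Derived quantities (the six compositions, totals, glass mass, yield, ignition loss) are carried at full precision starting from the weights on 517.0 lb of glass, exactly as shown in either problem or answer.
Per-oxide mass from batch:
  Al2O3: 226.5·0.003000 + 100.3·0.9960 = 100.6 lb
  B2O3: 25.52·0.5644 + 78.13·0.4740 = 51.44 lb
  ZrO2: 27.88·0.6695 = 18.67 lb
  SiO2: 27.88·0.3295 + 226.5·0.9951 = 234.6 lb
  Na2O: 78.13·0.2174 = 16.99 lb
  TiO2: 95.73·0.9900 = 94.77 lb
LOI: 27.88·0.001000 + 25.52·0.4356 + 226.5·0.001900 + 95.73·0.01000 + 100.3·0.004000 + 78.13·0.3086 = 37.04 lb
Resulting glass, batch − LOI: 554.1 − 37.04 = 517.0 lb (equal to the oxide-mass sum)
wt % = 100 × oxide mass / glass mass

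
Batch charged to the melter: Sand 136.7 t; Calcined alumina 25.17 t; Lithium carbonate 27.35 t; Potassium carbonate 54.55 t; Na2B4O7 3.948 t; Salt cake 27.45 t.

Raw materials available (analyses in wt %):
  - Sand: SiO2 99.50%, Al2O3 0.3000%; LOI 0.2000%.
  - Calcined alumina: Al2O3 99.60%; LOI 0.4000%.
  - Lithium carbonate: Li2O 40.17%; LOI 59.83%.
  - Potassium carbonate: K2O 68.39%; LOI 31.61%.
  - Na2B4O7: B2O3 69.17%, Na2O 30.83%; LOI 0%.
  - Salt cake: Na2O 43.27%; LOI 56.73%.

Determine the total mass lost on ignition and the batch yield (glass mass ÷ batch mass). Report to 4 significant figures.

Intermediates are displayed (rounded to four significant digits) at each printed step; full precision is carried from start to finish. A single rounding produces each reported number. All derived quantities are recomputed at full float precision (yield, net glass mass, ignition loss, totals, the six compositions) starting from the weights on 225.6 t of glass, precisely as stated by either problem or answer.
Per-material ignition loss:
  Sand: 136.7 × 0.002000 = 0.2734 t
  Calcined alumina: 25.17 × 0.004000 = 0.1007 t
  Lithium carbonate: 27.35 × 0.5983 = 16.36 t
  Potassium carbonate: 54.55 × 0.3161 = 17.24 t
  Na2B4O7: 3.948 × 0 = 0 t
  Salt cake: 27.45 × 0.5673 = 15.57 t
Total LOI = 49.55 t
Glass = batch − LOI = 275.2 − 49.55 = 225.6 t

LOI loss = 49.55 t; glass = 225.6 t; yield = 81.99%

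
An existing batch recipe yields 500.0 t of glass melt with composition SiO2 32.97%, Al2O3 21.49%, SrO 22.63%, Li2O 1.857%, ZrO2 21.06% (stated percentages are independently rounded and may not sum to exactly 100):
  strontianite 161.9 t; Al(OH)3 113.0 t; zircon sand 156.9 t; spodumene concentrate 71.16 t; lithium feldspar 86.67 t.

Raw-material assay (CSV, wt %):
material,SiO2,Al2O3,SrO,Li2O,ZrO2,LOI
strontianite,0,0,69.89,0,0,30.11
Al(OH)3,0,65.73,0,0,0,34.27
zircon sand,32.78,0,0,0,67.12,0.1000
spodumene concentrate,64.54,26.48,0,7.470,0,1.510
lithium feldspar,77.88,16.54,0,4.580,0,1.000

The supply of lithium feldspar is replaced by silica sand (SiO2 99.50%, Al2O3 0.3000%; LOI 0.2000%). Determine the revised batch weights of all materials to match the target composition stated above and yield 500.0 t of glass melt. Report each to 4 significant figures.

Revised batch per 500.0 t glass melt:
  strontianite: 161.9 t
  Al(OH)3: 113.2 t
  zircon sand: 156.9 t
  spodumene concentrate: 124.3 t
  silica sand: 33.37 t
Total batch = 589.7 t; LOI loss = 89.64 t

Working values are shown rounded off to 4 significant figures at each printed step. Every computation holds exact precision throughout. Every reported value takes just one rounding; all derived quantities, including LOI, the five compositions, the yield, net glass mass, the totals, are carried starting from the weights per 500.0 t of glass in full precision, as written in the problem or the answer.
Oxide-by-oxide targets in 500.0 t glass melt:
  SiO2: 32.97% × 500.0 = 164.8 t
  Al2O3: 21.49% × 500.0 = 107.4 t
  SrO: 22.63% × 500.0 = 113.2 t
  Li2O: 1.857% × 500.0 = 9.285 t
  ZrO2: 21.06% × 500.0 = 105.3 t
Oxide-by-oxide audit per the reported batch figures, relative to the basis at hand (sums match the target masses exact up to rounding of places):
  SiO2: 156.9·0.3278 + 124.3·0.6454 + 33.37·0.9950 = 164.9 t (target 164.8 t)
  Al2O3: 113.2·0.6573 + 124.3·0.2648 + 33.37·0.003000 = 107.4 t (target 107.4 t)
  SrO: 161.9·0.6989 = 113.2 t (target 113.2 t)
  Li2O: 124.3·0.07470 = 9.285 t (target 9.285 t)
  ZrO2: 156.9·0.6712 = 105.3 t (target 105.3 t)
Glass-mass sanity pass: whole batch net of LOI = 500.0 t (per-oxide target masses sum to 500.0 t; versus the stated basis of 500.0 t — rounding explains the deltas).
Batch total: Σ batch = 589.7 t; LOI loss = Σ batch·LOI = 89.64 t; as yield: glass ÷ batch → 84.80%.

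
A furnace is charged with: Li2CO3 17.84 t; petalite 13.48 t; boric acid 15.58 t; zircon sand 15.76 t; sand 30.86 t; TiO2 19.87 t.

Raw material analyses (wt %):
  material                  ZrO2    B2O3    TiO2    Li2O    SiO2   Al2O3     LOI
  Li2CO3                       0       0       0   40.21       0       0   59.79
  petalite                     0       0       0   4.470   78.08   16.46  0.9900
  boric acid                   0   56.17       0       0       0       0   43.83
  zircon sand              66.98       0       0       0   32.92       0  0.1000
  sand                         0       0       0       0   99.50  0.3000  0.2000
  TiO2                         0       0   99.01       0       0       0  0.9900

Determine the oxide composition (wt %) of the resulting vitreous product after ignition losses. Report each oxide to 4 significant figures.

Glass mass = 95.49 t (batch 113.4 − LOI 17.90).
Composition: ZrO2 11.05%, B2O3 9.165%, TiO2 20.60%, Li2O 8.144%, SiO2 48.61%, Al2O3 2.421%

The working math maintains exact precision all the way through; in-progress results are displayed, with 4-significant-figure rounding, as written; every reported number is rounded just once. All derived quantities (glass mass, LOI, the totals, the six compositions, the yield) are re-derived in full float precision from the batch weights on 95.49 t of glass as they appear in the problem or the answer.
Oxide masses out of the charge:
  ZrO2: 15.76·0.6698 = 10.56 t
  B2O3: 15.58·0.5617 = 8.751 t
  TiO2: 19.87·0.9901 = 19.67 t
  Li2O: 17.84·0.4021 + 13.48·0.04470 = 7.776 t
  SiO2: 13.48·0.7808 + 15.76·0.3292 + 30.86·0.9950 = 46.42 t
  Al2O3: 13.48·0.1646 + 30.86·0.003000 = 2.311 t
LOI: 17.84·0.5979 + 13.48·0.009900 + 15.58·0.4383 + 15.76·0.001000 + 30.86·0.002000 + 19.87·0.009900 = 17.90 t
Glass mass = batch − LOI = 113.4 − 17.90 = 95.49 t (= the summed oxide contributions)
each wt % is 100 × oxide ÷ glass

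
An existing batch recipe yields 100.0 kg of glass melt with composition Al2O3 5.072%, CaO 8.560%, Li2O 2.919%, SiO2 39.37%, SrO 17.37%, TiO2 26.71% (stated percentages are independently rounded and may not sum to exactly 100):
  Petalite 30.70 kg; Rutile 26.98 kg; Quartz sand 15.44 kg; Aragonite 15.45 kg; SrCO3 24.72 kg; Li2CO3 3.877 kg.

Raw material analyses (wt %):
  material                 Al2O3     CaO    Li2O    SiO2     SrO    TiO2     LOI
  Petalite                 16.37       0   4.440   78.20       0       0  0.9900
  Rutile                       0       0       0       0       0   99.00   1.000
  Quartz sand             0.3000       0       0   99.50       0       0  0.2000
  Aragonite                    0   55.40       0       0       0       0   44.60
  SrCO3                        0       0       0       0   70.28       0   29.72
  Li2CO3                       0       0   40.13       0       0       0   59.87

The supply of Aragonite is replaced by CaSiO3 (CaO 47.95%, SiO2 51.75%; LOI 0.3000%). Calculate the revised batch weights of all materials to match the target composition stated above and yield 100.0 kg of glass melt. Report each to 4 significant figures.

Revised batch per 100.0 kg glass melt:
  Petalite: 30.87 kg
  Rutile: 26.98 kg
  Quartz sand: 6.019 kg
  CaSiO3: 17.85 kg
  SrCO3: 24.72 kg
  Li2CO3: 3.858 kg
Total batch = 110.3 kg; LOI loss = 10.30 kg

In-progress results are displayed (rounded to four significant figures) as written — all arithmetic runs at full precision in all steps. A single rounding completes each reported value; the derived quantities, including totals, glass mass, six oxide percentages, ignition loss, yield, are carried from the weighed amounts on 100.0 kg of glass in exact precision precisely as stated by either problem or answer.
Per-oxide target masses for 100.0 kg glass melt:
  Al2O3: 5.072% × 100.0 = 5.072 kg
  CaO: 8.560% × 100.0 = 8.560 kg
  Li2O: 2.919% × 100.0 = 2.919 kg
  SiO2: 39.37% × 100.0 = 39.37 kg
  SrO: 17.37% × 100.0 = 17.37 kg
  TiO2: 26.71% × 100.0 = 26.71 kg
Oxide-by-oxide audit from the weights as reported, relative to the basis at hand (sum by sum, the targets are met within answer rounding):
  Al2O3: 30.87·0.1637 + 6.019·0.003000 = 5.071 kg (target 5.072 kg)
  CaO: 17.85·0.4795 = 8.559 kg (target 8.560 kg)
  Li2O: 30.87·0.04440 + 3.858·0.4013 = 2.919 kg (target 2.919 kg)
  SiO2: 30.87·0.7820 + 6.019·0.9950 + 17.85·0.5175 = 39.37 kg (target 39.37 kg)
  SrO: 24.72·0.7028 = 17.37 kg (target 17.37 kg)
  TiO2: 26.98·0.9900 = 26.71 kg (target 26.71 kg)
The glass-mass cross-check: net batch after ignition = 100.0 kg (the targets, summed, come to 100.0 kg; against the stated basis, 100.0 kg — any gap is answer rounding).
Summing the batch: Σ batch = 110.3 kg; LOI removed, Σ of batch·LOI: 10.30 kg; glass ÷ batch gives a yield of 90.66%.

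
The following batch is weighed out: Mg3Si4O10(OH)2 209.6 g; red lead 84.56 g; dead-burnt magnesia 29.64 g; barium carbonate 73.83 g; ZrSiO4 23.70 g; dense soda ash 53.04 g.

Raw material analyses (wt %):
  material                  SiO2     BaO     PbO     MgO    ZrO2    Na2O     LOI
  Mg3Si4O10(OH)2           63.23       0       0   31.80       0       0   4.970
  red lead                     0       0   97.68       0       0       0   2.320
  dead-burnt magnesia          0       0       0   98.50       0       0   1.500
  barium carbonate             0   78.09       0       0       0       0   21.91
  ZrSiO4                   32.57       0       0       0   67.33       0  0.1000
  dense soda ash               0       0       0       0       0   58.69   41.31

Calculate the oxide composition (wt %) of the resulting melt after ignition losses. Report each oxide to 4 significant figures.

Glass mass = 423.4 g (batch 474.4 − LOI 50.93).
Composition: SiO2 33.12%, BaO 13.62%, PbO 19.51%, MgO 22.64%, ZrO2 3.769%, Na2O 7.352%

The intermediate values are displayed (rounded to 4 significant figures) at each printed step; each numeric step maintains exact precision from first step to last — every reported value includes exactly one rounding; all derived quantities are carried from the weighed amounts for 423.4 g of glass at full float precision (net glass mass, ignition loss, the six compositions, yield, the totals) as given in the problem or answer text.
Mass of each oxide from the mix:
  SiO2: 209.6·0.6323 + 23.70·0.3257 = 140.2 g
  BaO: 73.83·0.7809 = 57.65 g
  PbO: 84.56·0.9768 = 82.60 g
  MgO: 209.6·0.3180 + 29.64·0.9850 = 95.85 g
  ZrO2: 23.70·0.6733 = 15.96 g
  Na2O: 53.04·0.5869 = 31.13 g
LOI: 209.6·0.04970 + 84.56·0.02320 + 29.64·0.01500 + 73.83·0.2191 + 23.70·0.001000 + 53.04·0.4131 = 50.93 g
Resulting glass, batch − LOI: 474.4 − 50.93 = 423.4 g (matching Σ of the oxides)
wt % = 100 × oxide mass / glass mass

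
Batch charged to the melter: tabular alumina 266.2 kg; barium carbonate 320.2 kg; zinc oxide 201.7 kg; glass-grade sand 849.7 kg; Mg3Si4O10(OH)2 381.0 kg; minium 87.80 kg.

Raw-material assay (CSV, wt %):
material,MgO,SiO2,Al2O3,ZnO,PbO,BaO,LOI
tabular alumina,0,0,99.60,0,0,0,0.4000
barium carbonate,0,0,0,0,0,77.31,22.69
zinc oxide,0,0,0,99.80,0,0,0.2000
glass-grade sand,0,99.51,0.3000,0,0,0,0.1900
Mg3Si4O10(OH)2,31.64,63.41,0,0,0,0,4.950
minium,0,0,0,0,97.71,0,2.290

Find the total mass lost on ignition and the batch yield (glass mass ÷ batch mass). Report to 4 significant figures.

LOI loss = 96.61 kg; glass = 2010 kg; yield = 95.41%

The intermediate values are displayed, rounded to 4 significant digits, on the page; the working math holds exact precision at every stage; exactly one rounding is applied to each reported result; derived quantities (the yield, ignition loss, totals, six oxide percentages, glass mass) are recomputed at full float precision from the weighed amounts for 2010 kg of glass, as given in the question or the answer.
Material-by-material LOI:
  tabular alumina: 266.2 × 0.004000 = 1.065 kg
  barium carbonate: 320.2 × 0.2269 = 72.65 kg
  zinc oxide: 201.7 × 0.002000 = 0.4034 kg
  glass-grade sand: 849.7 × 0.001900 = 1.614 kg
  Mg3Si4O10(OH)2: 381.0 × 0.04950 = 18.86 kg
  minium: 87.80 × 0.02290 = 2.011 kg
Total LOI = 96.61 kg
Glass = batch − LOI = 2107 − 96.61 = 2010 kg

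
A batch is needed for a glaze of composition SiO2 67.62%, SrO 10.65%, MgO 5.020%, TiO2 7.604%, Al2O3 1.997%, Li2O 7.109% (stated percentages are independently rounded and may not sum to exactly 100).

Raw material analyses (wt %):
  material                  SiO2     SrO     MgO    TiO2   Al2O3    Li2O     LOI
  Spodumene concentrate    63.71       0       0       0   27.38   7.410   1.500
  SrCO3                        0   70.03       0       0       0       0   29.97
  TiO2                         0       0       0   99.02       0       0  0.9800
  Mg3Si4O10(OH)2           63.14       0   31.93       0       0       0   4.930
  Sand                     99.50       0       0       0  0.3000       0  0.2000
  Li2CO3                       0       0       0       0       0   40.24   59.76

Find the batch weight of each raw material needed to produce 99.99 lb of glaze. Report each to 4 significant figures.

Batch per 99.99 lb glaze:
  Spodumene concentrate: 6.705 lb
  SrCO3: 15.21 lb
  TiO2: 7.678 lb
  Mg3Si4O10(OH)2: 15.72 lb
  Sand: 53.68 lb
  Li2CO3: 16.43 lb
Total batch = 115.4 lb; LOI loss = 15.44 lb; yield = 86.63%

The intermediate values are printed, with 4-significant-digit rounding, within the worked lines — all internal work runs at exact precision at all times; each reported value sees exactly one rounding — the derived quantities, including the yield, totals, the six compositions, glass mass, LOI, are rebuilt from the weighed amounts for 99.99 lb of glass at full precision precisely as stated by the problem or the answer.
Per-oxide target masses for 99.99 lb glaze:
  SiO2: 67.62% × 99.99 = 67.61 lb
  SrO: 10.65% × 99.99 = 10.65 lb
  MgO: 5.020% × 99.99 = 5.019 lb
  TiO2: 7.604% × 99.99 = 7.603 lb
  Al2O3: 1.997% × 99.99 = 1.997 lb
  Li2O: 7.109% × 99.99 = 7.108 lb
Verifying the oxide balance applying the batch weights above, for the quoted basis mass (target by target, the sums agree inside rounding margins):
  SiO2: 6.705·0.6371 + 15.72·0.6314 + 53.68·0.9950 = 67.61 lb (target 67.61 lb)
  SrO: 15.21·0.7003 = 10.65 lb (target 10.65 lb)
  MgO: 15.72·0.3193 = 5.019 lb (target 5.019 lb)
  TiO2: 7.678·0.9902 = 7.603 lb (target 7.603 lb)
  Al2O3: 6.705·0.2738 + 53.68·0.003000 = 1.997 lb (target 1.997 lb)
  Li2O: 6.705·0.07410 + 16.43·0.4024 = 7.108 lb (target 7.108 lb)
Glass-mass sanity pass: whole batch net of LOI = 99.99 lb (summing oxide targets gives 99.99 lb; stated basis 99.99 lb — any gap is answer rounding).
Whole-batch sum: Σ batch = 115.4 lb; Σ batch·LOI gives LOI loss = 15.44 lb; yield, glass over the total, = 86.63%.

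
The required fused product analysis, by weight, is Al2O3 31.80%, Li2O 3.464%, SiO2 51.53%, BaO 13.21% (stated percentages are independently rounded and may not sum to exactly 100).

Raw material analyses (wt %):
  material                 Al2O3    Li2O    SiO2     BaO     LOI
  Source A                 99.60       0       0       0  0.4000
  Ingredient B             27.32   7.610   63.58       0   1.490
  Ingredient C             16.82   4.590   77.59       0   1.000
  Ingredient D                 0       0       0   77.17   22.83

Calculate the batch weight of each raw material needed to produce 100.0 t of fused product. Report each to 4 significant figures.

Working values are printed, rounded to 4 significant figures, at each printed step — the working math carries full precision end to end. Every reported value sees exactly one rounding — the derived quantities (ignition loss, the four compositions, net glass mass, totals, yield) are rebuilt from the weighed amounts on 100.0 t of glass in exact precision, precisely as stated by problem or answer.
The oxide mass targets at 100.0 t fused product:
  Al2O3: 31.80% × 100.0 = 31.80 t
  Li2O: 3.464% × 100.0 = 3.464 t
  SiO2: 51.53% × 100.0 = 51.53 t
  BaO: 13.21% × 100.0 = 13.21 t
Mass-balance tally per oxide on the weights just shown, on the stated basis (every target is met by its sum once rounding is allowed for):
  Al2O3: 19.24·0.9960 + 10.80·0.2732 + 57.56·0.1682 = 31.80 t (target 31.80 t)
  Li2O: 10.80·0.07610 + 57.56·0.04590 = 3.464 t (target 3.464 t)
  SiO2: 10.80·0.6358 + 57.56·0.7759 = 51.53 t (target 51.53 t)
  BaO: 17.12·0.7717 = 13.21 t (target 13.21 t)
Glass mass check: total charge less LOI = 100.0 t (the targets, summed, come to 100.0 t; stated basis 100.0 t — differing by rounding only).
Whole-batch sum: Σ batch = 104.7 t; loss to ignition Σ batch·LOI = 4.722 t; the yield ratio, glass ÷ batch: 95.49%.

Batch per 100.0 t fused product:
  Source A: 19.24 t
  Ingredient B: 10.80 t
  Ingredient C: 57.56 t
  Ingredient D: 17.12 t
Total batch = 104.7 t; LOI loss = 4.722 t; yield = 95.49%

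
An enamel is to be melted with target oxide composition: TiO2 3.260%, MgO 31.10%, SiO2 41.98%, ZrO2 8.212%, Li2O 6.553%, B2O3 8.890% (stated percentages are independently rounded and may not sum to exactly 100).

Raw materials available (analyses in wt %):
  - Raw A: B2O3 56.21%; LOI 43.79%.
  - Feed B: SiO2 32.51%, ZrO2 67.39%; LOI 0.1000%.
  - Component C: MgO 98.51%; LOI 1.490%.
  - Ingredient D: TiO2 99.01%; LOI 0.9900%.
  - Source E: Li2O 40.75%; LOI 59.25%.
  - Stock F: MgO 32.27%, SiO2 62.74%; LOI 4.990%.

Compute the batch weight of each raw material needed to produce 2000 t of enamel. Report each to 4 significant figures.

Intermediates are printed, with 4-significant-figure rounding, on the page. All arithmetic keeps full float precision end to end; each reported value takes just one rounding. The derived quantities are recomputed in exact precision (the six compositions, LOI, yield, glass mass, totals) from the batch weights for 2000 t of glass, as quoted within the question or the answer.
Per-oxide target masses for 2000 t enamel:
  TiO2: 3.260% × 2000 = 65.20 t
  MgO: 31.10% × 2000 = 622.0 t
  SiO2: 41.98% × 2000 = 839.6 t
  ZrO2: 8.212% × 2000 = 164.2 t
  Li2O: 6.553% × 2000 = 131.1 t
  B2O3: 8.890% × 2000 = 177.8 t
Mass-balance tally per oxide on the weights just shown, under the basis named above (target by target, the sums agree exact up to rounding of places):
  TiO2: 65.85·0.9901 = 65.20 t (target 65.20 t)
  MgO: 234.4·0.9851 + 1212·0.3227 = 622.0 t (target 622.0 t)
  SiO2: 243.7·0.3251 + 1212·0.6274 = 839.6 t (target 839.6 t)
  ZrO2: 243.7·0.6739 = 164.2 t (target 164.2 t)
  Li2O: 321.6·0.4075 = 131.1 t (target 131.1 t)
  B2O3: 316.3·0.5621 = 177.8 t (target 177.8 t)
Glass-mass bookkeeping: net batch after ignition = 2000 t (per-oxide target masses sum to 2000 t; basis as stated: 2000 t — any gap is answer rounding).
Whole-batch sum: Σ batch = 2394 t; LOI removed, Σ of batch·LOI: 393.9 t; yield = glass ÷ total batch = 83.54%.

Batch per 2000 t enamel:
  Raw A: 316.3 t
  Feed B: 243.7 t
  Component C: 234.4 t
  Ingredient D: 65.85 t
  Source E: 321.6 t
  Stock F: 1212 t
Total batch = 2394 t; LOI loss = 393.9 t; yield = 83.54%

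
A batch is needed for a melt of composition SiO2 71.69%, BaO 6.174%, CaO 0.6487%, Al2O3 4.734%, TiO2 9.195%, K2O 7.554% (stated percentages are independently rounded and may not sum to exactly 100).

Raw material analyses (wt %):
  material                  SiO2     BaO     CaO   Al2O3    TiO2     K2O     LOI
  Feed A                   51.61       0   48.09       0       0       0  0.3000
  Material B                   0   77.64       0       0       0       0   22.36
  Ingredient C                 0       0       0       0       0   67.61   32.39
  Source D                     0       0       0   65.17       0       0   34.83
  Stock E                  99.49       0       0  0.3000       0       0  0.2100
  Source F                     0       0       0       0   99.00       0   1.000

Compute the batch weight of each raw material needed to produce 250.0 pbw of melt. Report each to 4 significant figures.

Values along the way are displayed (rounded to four significant figures) as written — the working math carries exact precision end to end. Every reported result is rounded a single time — derived quantities, which include yield, six oxide percentages, glass mass, the totals, ignition loss, are rebuilt in full precision, precisely as stated by the question or the answer, from the weighed amounts for 250.0 pbw of glass.
Target masses of each oxide per 250.0 pbw melt:
  SiO2: 71.69% × 250.0 = 179.2 pbw
  BaO: 6.174% × 250.0 = 15.44 pbw
  CaO: 0.6487% × 250.0 = 1.622 pbw
  Al2O3: 4.734% × 250.0 = 11.84 pbw
  TiO2: 9.195% × 250.0 = 22.99 pbw
  K2O: 7.554% × 250.0 = 18.89 pbw
A balance pass over the oxides, on the weights just shown, relative to the basis at hand (delivered sums recover each target exact up to rounding of places):
  SiO2: 3.372·0.5161 + 178.4·0.9949 = 179.2 pbw (target 179.2 pbw)
  BaO: 19.88·0.7764 = 15.43 pbw (target 15.44 pbw)
  CaO: 3.372·0.4809 = 1.622 pbw (target 1.622 pbw)
  Al2O3: 17.34·0.6517 + 178.4·0.003000 = 11.84 pbw (target 11.84 pbw)
  TiO2: 23.22·0.9900 = 22.99 pbw (target 22.99 pbw)
  K2O: 27.93·0.6761 = 18.88 pbw (target 18.89 pbw)
Glass-mass sanity pass: whole batch net of LOI = 250.0 pbw (summing oxide targets gives 250.0 pbw; the stated basis being 250.0 pbw — rounding explains the deltas).
Batch total: Σ batch = 270.1 pbw; LOI loss = Σ batch·LOI = 20.15 pbw; the yield ratio, glass ÷ batch: 92.54%.

Batch per 250.0 pbw melt:
  Feed A: 3.372 pbw
  Material B: 19.88 pbw
  Ingredient C: 27.93 pbw
  Source D: 17.34 pbw
  Stock E: 178.4 pbw
  Source F: 23.22 pbw
Total batch = 270.1 pbw; LOI loss = 20.15 pbw; yield = 92.54%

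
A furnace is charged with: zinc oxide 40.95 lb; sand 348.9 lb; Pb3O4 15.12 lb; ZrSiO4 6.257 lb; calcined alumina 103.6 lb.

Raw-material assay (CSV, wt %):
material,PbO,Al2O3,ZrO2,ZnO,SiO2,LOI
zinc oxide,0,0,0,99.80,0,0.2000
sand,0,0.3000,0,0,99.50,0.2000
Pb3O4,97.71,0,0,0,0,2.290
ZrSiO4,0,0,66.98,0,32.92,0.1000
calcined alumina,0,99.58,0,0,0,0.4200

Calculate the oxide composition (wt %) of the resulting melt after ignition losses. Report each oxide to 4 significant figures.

Glass mass = 513.3 lb (batch 514.8 − LOI 1.567).
Composition: PbO 2.878%, Al2O3 20.30%, ZrO2 0.8165%, ZnO 7.962%, SiO2 68.04%

In-progress results are printed (rounded to 4 significant digits) alongside each step. All internal work maintains full precision end to end; each reported result is rounded exactly once — derived quantities (totals, glass mass, the five compositions, yield, LOI) are recomputed in full precision from the weighed amounts at 513.3 lb of glass as they appear in the problem or the answer.
Oxide-by-oxide delivered mass:
  PbO: 15.12·0.9771 = 14.77 lb
  Al2O3: 348.9·0.003000 + 103.6·0.9958 = 104.2 lb
  ZrO2: 6.257·0.6698 = 4.191 lb
  ZnO: 40.95·0.9980 = 40.87 lb
  SiO2: 348.9·0.9950 + 6.257·0.3292 = 349.2 lb
LOI: 40.95·0.002000 + 348.9·0.002000 + 15.12·0.02290 + 6.257·0.001000 + 103.6·0.004200 = 1.567 lb
Glass mass = batch − LOI = 514.8 − 1.567 = 513.3 lb (consistent with Σ oxide mass)
percent by weight: oxide/glass ×100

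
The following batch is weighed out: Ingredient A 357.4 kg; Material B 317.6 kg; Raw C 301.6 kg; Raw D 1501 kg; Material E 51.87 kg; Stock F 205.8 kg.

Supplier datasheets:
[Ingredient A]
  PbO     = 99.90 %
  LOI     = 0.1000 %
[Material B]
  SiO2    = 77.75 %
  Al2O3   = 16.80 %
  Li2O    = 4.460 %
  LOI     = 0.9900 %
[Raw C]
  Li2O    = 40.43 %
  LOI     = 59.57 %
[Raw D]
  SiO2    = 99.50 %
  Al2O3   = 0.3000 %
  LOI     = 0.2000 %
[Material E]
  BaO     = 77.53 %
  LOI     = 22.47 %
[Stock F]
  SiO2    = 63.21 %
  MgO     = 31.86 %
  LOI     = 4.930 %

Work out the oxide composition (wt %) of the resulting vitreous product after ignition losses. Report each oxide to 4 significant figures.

The working math carries full precision end to end — intermediates are rounded off to 4 significant digits when quoted — a single rounding finalizes each reported result; the derived quantities (net glass mass, six oxide percentages, LOI, the totals, the yield) are computed starting from the weights for 2527 kg of glass in exact precision exactly as printed in question or answer.
Oxide-by-oxide delivered mass:
  BaO: 51.87·0.7753 = 40.21 kg
  SiO2: 317.6·0.7775 + 1501·0.9950 + 205.8·0.6321 = 1871 kg
  MgO: 205.8·0.3186 = 65.57 kg
  Al2O3: 317.6·0.1680 + 1501·0.003000 = 57.86 kg
  PbO: 357.4·0.9990 = 357.0 kg
  Li2O: 317.6·0.04460 + 301.6·0.4043 = 136.1 kg
LOI: 357.4·0.001000 + 317.6·0.009900 + 301.6·0.5957 + 1501·0.002000 + 51.87·0.2247 + 205.8·0.04930 = 208.0 kg
Resulting glass, batch − LOI: 2735 − 208.0 = 2527 kg (consistent with Σ oxide mass)
each oxide over glass, ×100, is wt %

Glass mass = 2527 kg (batch 2735 − LOI 208.0).
Composition: BaO 1.591%, SiO2 74.01%, MgO 2.594%, Al2O3 2.289%, PbO 14.13%, Li2O 5.385%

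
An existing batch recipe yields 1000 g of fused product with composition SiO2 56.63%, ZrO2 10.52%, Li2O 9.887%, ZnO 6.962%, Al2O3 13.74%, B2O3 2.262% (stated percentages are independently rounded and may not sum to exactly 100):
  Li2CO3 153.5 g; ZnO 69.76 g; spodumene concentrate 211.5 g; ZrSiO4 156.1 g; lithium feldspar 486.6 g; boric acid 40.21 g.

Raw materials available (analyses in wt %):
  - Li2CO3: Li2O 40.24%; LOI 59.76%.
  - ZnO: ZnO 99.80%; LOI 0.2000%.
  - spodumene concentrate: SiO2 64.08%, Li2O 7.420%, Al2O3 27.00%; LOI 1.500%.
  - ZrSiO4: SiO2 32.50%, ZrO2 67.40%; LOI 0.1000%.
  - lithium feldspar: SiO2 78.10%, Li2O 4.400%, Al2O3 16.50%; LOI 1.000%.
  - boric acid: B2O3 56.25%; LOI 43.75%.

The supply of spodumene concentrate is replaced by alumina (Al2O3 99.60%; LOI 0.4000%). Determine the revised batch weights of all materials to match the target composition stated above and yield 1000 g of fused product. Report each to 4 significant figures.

Every computation runs at full precision from start to finish. In-progress results are printed (rounded to 4 significant digits) in the working — every reported figure is rounded a single time. The derived quantities are rebuilt using the weight values per 1000 g of glass in exact precision (six oxide percentages, LOI, net glass mass, totals, yield) as they appear in either problem or answer.
Target oxide masses per 1000 g fused product:
  SiO2: 56.63% × 1000 = 566.3 g
  ZrO2: 10.52% × 1000 = 105.2 g
  Li2O: 9.887% × 1000 = 98.87 g
  ZnO: 6.962% × 1000 = 69.62 g
  Al2O3: 13.74% × 1000 = 137.4 g
  B2O3: 2.262% × 1000 = 22.62 g
Balance tally, oxide-wise, using the reported weights, under the basis named above (summed amounts equal target values exact up to rounding of places):
  SiO2: 156.1·0.3250 + 660.1·0.7810 = 566.3 g (target 566.3 g)
  ZrO2: 156.1·0.6740 = 105.2 g (target 105.2 g)
  Li2O: 173.5·0.4024 + 660.1·0.04400 = 98.86 g (target 98.87 g)
  ZnO: 69.76·0.9980 = 69.62 g (target 69.62 g)
  Al2O3: 28.59·0.9960 + 660.1·0.1650 = 137.4 g (target 137.4 g)
  B2O3: 40.21·0.5625 = 22.62 g (target 22.62 g)
Glass mass check: total charge less LOI = 1000 g (summing oxide targets gives 1000 g; basis as stated: 1000 g — differing by rounding only).
Total batch = Σ batch = 1128 g; Σ batch·LOI gives LOI loss = 128.3 g; as yield: glass ÷ batch → 88.63%.

Revised batch per 1000 g fused product:
  Li2CO3: 173.5 g
  ZnO: 69.76 g
  alumina: 28.59 g
  ZrSiO4: 156.1 g
  lithium feldspar: 660.1 g
  boric acid: 40.21 g
Total batch = 1128 g; LOI loss = 128.3 g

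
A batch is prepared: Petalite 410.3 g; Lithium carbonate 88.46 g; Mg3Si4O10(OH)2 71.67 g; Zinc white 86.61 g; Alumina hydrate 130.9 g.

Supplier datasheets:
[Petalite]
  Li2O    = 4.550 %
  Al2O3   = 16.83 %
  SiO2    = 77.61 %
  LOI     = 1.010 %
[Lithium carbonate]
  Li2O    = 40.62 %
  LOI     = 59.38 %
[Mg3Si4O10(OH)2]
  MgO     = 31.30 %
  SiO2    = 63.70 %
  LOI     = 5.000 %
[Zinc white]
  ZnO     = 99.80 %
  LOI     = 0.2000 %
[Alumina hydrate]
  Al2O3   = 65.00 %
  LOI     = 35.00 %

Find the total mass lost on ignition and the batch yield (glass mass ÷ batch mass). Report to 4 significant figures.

The intermediate values appear (rounded to four significant digits) as written. The working math maintains exact precision end to end; a single rounding finalizes each reported figure; the derived quantities, which include net glass mass, the yield, the five compositions, the totals, ignition loss, are computed at full float precision, as quoted within the question or the answer, starting from the weights for 681.7 g of glass.
Each material's LOI contribution:
  Petalite: 410.3 × 0.01010 = 4.144 g
  Lithium carbonate: 88.46 × 0.5938 = 52.53 g
  Mg3Si4O10(OH)2: 71.67 × 0.05000 = 3.584 g
  Zinc white: 86.61 × 0.002000 = 0.1732 g
  Alumina hydrate: 130.9 × 0.3500 = 45.81 g
Total LOI = 106.2 g
Glass = batch − LOI = 787.9 − 106.2 = 681.7 g

LOI loss = 106.2 g; glass = 681.7 g; yield = 86.52%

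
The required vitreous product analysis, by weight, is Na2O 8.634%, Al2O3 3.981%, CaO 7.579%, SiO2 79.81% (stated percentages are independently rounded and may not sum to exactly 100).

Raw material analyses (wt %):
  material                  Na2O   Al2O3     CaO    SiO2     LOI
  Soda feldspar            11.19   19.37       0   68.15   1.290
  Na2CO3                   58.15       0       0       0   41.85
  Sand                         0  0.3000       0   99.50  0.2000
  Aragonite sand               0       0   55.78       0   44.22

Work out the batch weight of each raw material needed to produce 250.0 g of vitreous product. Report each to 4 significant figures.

Every computation runs at full precision in all steps; the intermediate values are displayed (rounded to four significant figures) alongside each step — each reported result receives exactly one rounding — all derived quantities (net glass mass, the yield, the totals, LOI, the four compositions) are rebuilt using the weight values at 250.0 g of glass in full precision exactly as shown in either problem or answer.
Oxide-by-oxide targets in 250.0 g vitreous product:
  Na2O: 8.634% × 250.0 = 21.58 g
  Al2O3: 3.981% × 250.0 = 9.952 g
  CaO: 7.579% × 250.0 = 18.95 g
  SiO2: 79.81% × 250.0 = 199.5 g
A balance pass over the oxides, per the reported batch figures, versus the basis set out (target by target, the sums agree up to rounding of the answer):
  Na2O: 48.79·0.1119 + 27.73·0.5815 = 21.58 g (target 21.58 g)
  Al2O3: 48.79·0.1937 + 167.1·0.003000 = 9.952 g (target 9.952 g)
  CaO: 33.97·0.5578 = 18.95 g (target 18.95 g)
  SiO2: 48.79·0.6815 + 167.1·0.9950 = 199.5 g (target 199.5 g)
Glass-mass closure: batch Σ − ignition loss = 250.0 g (the targets, summed, come to 250.0 g; with the basis standing at 250.0 g — rounding explains the deltas).
Total batch = Σ batch = 277.6 g; ignition loss, Σ(batch × LOI) = 27.59 g; as yield: glass ÷ batch → 90.06%.

Batch per 250.0 g vitreous product:
  Soda feldspar: 48.79 g
  Na2CO3: 27.73 g
  Sand: 167.1 g
  Aragonite sand: 33.97 g
Total batch = 277.6 g; LOI loss = 27.59 g; yield = 90.06%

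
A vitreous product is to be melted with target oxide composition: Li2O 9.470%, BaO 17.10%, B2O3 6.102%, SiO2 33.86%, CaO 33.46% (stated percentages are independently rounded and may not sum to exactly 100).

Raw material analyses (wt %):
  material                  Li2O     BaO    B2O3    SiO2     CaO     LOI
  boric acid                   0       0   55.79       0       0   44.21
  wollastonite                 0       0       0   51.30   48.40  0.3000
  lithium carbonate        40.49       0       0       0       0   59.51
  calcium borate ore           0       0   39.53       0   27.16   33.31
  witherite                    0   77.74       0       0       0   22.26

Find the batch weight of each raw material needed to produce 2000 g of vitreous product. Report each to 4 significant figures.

Batch per 2000 g vitreous product:
  boric acid: 139.7 g
  wollastonite: 1320 g
  lithium carbonate: 467.8 g
  calcium borate ore: 111.5 g
  witherite: 439.9 g
Total batch = 2479 g; LOI loss = 479.2 g; yield = 80.67%

Every computation carries exact precision through the solve. Values along the way are printed with 4-significant-digit rounding in the working — a single rounding produces each reported number — all derived quantities (the totals, LOI, glass mass, yield, the five compositions) are carried at exact precision from the weighed amounts on 2000 g of glass exactly as shown in the problem or the answer.
Target masses of each oxide per 2000 g vitreous product:
  Li2O: 9.470% × 2000 = 189.4 g
  BaO: 17.10% × 2000 = 342.0 g
  B2O3: 6.102% × 2000 = 122.0 g
  SiO2: 33.86% × 2000 = 677.2 g
  CaO: 33.46% × 2000 = 669.2 g
Checking each oxide sum using the reported weights, under the basis named above (oxide sums agree with the targets inside rounding margins):
  Li2O: 467.8·0.4049 = 189.4 g (target 189.4 g)
  BaO: 439.9·0.7774 = 342.0 g (target 342.0 g)
  B2O3: 139.7·0.5579 + 111.5·0.3953 = 122.0 g (target 122.0 g)
  SiO2: 1320·0.5130 = 677.2 g (target 677.2 g)
  CaO: 1320·0.4840 + 111.5·0.2716 = 669.2 g (target 669.2 g)
Auditing the glass mass value: batch Σ − ignition loss = 2000 g (the targets, summed, come to 2000 g; the stated basis being 2000 g — deltas are rounding alone).
Adding the batch up: Σ batch = 2479 g; Σ batch·LOI gives LOI loss = 479.2 g; yield, glass over the total, = 80.67%.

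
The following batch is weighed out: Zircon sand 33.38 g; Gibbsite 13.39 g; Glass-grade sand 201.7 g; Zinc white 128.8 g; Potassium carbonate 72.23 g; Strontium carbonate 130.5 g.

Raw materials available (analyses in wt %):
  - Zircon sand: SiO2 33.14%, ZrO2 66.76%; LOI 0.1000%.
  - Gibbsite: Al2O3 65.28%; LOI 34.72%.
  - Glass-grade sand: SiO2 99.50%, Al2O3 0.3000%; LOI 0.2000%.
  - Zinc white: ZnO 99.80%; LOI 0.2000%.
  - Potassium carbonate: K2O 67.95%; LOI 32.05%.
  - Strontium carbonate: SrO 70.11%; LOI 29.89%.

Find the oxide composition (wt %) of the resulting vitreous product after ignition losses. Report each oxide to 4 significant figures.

Glass mass = 512.5 g (batch 580.0 − LOI 67.50).
Composition: SiO2 41.32%, ZrO2 4.348%, Al2O3 1.824%, K2O 9.577%, SrO 17.85%, ZnO 25.08%

Working values appear, rounded to 4 significant figures, in the working; full precision is held throughout; each reported result receives exactly one rounding; derived quantities (LOI, totals, glass mass, the yield, the six compositions) are rebuilt in full precision from the weighed amounts per 512.5 g of glass as they appear in either problem or answer.
What the batch supplies per oxide:
  SiO2: 33.38·0.3314 + 201.7·0.9950 = 211.8 g
  ZrO2: 33.38·0.6676 = 22.28 g
  Al2O3: 13.39·0.6528 + 201.7·0.003000 = 9.346 g
  K2O: 72.23·0.6795 = 49.08 g
  SrO: 130.5·0.7011 = 91.49 g
  ZnO: 128.8·0.9980 = 128.5 g
LOI: 33.38·0.001000 + 13.39·0.3472 + 201.7·0.002000 + 128.8·0.002000 + 72.23·0.3205 + 130.5·0.2989 = 67.50 g
Glass = total batch minus LOI = 580.0 − 67.50 = 512.5 g (consistent with Σ oxide mass)
wt % = 100 × oxide mass / glass mass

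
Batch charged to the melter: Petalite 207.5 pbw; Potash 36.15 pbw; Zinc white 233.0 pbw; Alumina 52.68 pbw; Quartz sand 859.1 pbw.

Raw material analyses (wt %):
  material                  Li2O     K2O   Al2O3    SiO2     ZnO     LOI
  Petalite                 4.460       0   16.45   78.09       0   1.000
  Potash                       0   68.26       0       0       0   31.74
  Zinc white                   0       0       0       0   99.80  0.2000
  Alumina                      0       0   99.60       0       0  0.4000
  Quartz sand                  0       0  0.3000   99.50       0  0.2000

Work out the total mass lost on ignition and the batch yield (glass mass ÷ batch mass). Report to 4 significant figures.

LOI loss = 15.94 pbw; glass = 1372 pbw; yield = 98.85%

Each numeric step carries full float precision at all times. Values along the way appear, rounded to four significant digits, in the working — each reported number receives exactly one rounding; the derived quantities, including net glass mass, yield, the totals, LOI, the five compositions, are rebuilt from the batch weights per 1372 pbw of glass in exact precision, as written in either problem or answer.
Loss on ignition, line by line:
  Petalite: 207.5 × 0.01000 = 2.075 pbw
  Potash: 36.15 × 0.3174 = 11.47 pbw
  Zinc white: 233.0 × 0.002000 = 0.4660 pbw
  Alumina: 52.68 × 0.004000 = 0.2107 pbw
  Quartz sand: 859.1 × 0.002000 = 1.718 pbw
Total LOI = 15.94 pbw
Glass = batch − LOI = 1388 − 15.94 = 1372 pbw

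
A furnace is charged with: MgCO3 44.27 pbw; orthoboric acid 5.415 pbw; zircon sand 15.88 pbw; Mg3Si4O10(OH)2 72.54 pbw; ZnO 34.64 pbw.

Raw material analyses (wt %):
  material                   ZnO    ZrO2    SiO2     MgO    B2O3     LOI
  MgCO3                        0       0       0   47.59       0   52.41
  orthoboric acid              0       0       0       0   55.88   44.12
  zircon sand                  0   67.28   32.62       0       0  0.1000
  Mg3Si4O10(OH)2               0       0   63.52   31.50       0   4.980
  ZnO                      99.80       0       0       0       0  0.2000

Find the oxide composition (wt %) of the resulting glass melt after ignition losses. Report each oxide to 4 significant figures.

Glass mass = 143.5 pbw (batch 172.7 − LOI 29.29).
Composition: ZnO 24.10%, ZrO2 7.448%, SiO2 35.73%, MgO 30.61%, B2O3 2.109%

Each numeric step runs at full float precision end to end; the intermediate values are rounded to four significant figures when displayed — each reported result receives exactly one rounding — all derived quantities (the yield, totals, net glass mass, LOI, the five compositions) are computed from the batch weights at 143.5 pbw of glass in full float precision as set out in question or answer.
What the batch supplies per oxide:
  ZnO: 34.64·0.9980 = 34.57 pbw
  ZrO2: 15.88·0.6728 = 10.68 pbw
  SiO2: 15.88·0.3262 + 72.54·0.6352 = 51.26 pbw
  MgO: 44.27·0.4759 + 72.54·0.3150 = 43.92 pbw
  B2O3: 5.415·0.5588 = 3.026 pbw
LOI: 44.27·0.5241 + 5.415·0.4412 + 15.88·0.001000 + 72.54·0.04980 + 34.64·0.002000 = 29.29 pbw
batch − LOI leaves glass = 172.7 − 29.29 = 143.5 pbw (equal to the oxide-mass sum)
wt % = 100 × oxide mass / glass mass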